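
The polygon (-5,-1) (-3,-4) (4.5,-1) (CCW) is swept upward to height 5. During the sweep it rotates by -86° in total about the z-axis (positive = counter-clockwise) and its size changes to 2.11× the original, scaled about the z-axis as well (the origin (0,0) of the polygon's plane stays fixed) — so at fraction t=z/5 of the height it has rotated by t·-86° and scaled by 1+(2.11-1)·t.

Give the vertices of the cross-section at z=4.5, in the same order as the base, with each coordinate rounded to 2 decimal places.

t = z/height = 4.5/5 = 0.9
s = 1 + (scale-1)·z/height = 1 + (2.11-1)·4.5/5 = 1.999000
θ = twist·z/height = -86°·4.5/5 = -77.4000° = -1.350885 rad
cos θ = 0.218143, sin θ = -0.975917 (intermediates below are computed at full precision and shown rounded to 5 d.p.)
v1: (-5,-1) → rotate → (-2.06663,4.66144) → ×s → (-4.13120,9.31822) → (-4.13,9.32)
v2: (-3,-4) → rotate → (-4.55810,2.05518) → ×s → (-9.11164,4.10830) → (-9.11,4.11)
v3: (4.5,-1) → rotate → (0.00573,-4.60977) → ×s → (0.01145,-9.21493) → (0.01,-9.21)

Cross-section at z=4.5: (-4.13,9.32) (-9.11,4.11) (0.01,-9.21)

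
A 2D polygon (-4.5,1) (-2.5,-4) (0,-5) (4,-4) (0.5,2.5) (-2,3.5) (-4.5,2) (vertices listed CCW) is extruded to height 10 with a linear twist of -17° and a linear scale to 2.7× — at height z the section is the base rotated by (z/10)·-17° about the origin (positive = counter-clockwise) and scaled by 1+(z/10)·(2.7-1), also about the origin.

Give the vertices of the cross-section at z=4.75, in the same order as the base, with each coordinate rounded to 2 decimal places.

t = z/height = 4.75/10 = 0.475
s = 1 + (scale-1)·z/height = 1 + (2.7-1)·4.75/10 = 1.807500
θ = twist·z/height = -17°·4.75/10 = -8.0750° = -0.140935 rad
cos θ = 0.990085, sin θ = -0.140469 (intermediates below are computed at full precision and shown rounded to 5 d.p.)
v1: (-4.5,1) → rotate → (-4.31491,1.62220) → ×s → (-7.79921,2.93212) → (-7.80,2.93)
v2: (-2.5,-4) → rotate → (-3.03709,-3.60917) → ×s → (-5.48954,-6.52357) → (-5.49,-6.52)
v3: (0,-5) → rotate → (-0.70235,-4.95043) → ×s → (-1.26949,-8.94789) → (-1.27,-8.95)
v4: (4,-4) → rotate → (3.39846,-4.52222) → ×s → (6.14272,-8.17391) → (6.14,-8.17)
v5: (0.5,2.5) → rotate → (0.84622,2.40498) → ×s → (1.52953,4.34700) → (1.53,4.35)
v6: (-2,3.5) → rotate → (-1.48853,3.74624) → ×s → (-2.69051,6.77132) → (-2.69,6.77)
v7: (-4.5,2) → rotate → (-4.17444,2.61228) → ×s → (-7.54531,4.72170) → (-7.55,4.72)

Cross-section at z=4.75: (-7.80,2.93) (-5.49,-6.52) (-1.27,-8.95) (6.14,-8.17) (1.53,4.35) (-2.69,6.77) (-7.55,4.72)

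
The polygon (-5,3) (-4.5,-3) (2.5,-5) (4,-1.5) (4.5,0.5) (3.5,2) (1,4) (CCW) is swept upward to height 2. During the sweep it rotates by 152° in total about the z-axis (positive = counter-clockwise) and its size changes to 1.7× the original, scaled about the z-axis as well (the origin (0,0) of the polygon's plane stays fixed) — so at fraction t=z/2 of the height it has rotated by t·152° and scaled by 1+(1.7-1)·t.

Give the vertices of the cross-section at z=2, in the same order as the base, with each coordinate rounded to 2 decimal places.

Cross-section at z=2: (5.11,-8.49) (9.15,0.91) (0.24,9.50) (-4.81,5.44) (-7.15,2.84) (-6.85,-0.21) (-4.69,-5.21)

t = z/height = 2/2 = 1
s = 1 + (scale-1)·z/height = 1 + (1.7-1)·2/2 = 1.700000
θ = twist·z/height = 152°·2/2 = 152.0000° = 2.652900 rad
cos θ = -0.882948, sin θ = 0.469472 (intermediates below are computed at full precision and shown rounded to 5 d.p.)
v1: (-5,3) → rotate → (3.00632,-4.99620) → ×s → (5.11075,-8.49354) → (5.11,-8.49)
v2: (-4.5,-3) → rotate → (5.38168,0.53622) → ×s → (9.14885,0.91158) → (9.15,0.91)
v3: (2.5,-5) → rotate → (0.13999,5.58842) → ×s → (0.23798,9.50031) → (0.24,9.50)
v4: (4,-1.5) → rotate → (-2.82758,3.20231) → ×s → (-4.80689,5.44392) → (-4.81,5.44)
v5: (4.5,0.5) → rotate → (-4.20800,1.67115) → ×s → (-7.15360,2.84095) → (-7.15,2.84)
v6: (3.5,2) → rotate → (-4.02926,-0.12274) → ×s → (-6.84974,-0.20867) → (-6.85,-0.21)
v7: (1,4) → rotate → (-2.76083,-3.06232) → ×s → (-4.69342,-5.20594) → (-4.69,-5.21)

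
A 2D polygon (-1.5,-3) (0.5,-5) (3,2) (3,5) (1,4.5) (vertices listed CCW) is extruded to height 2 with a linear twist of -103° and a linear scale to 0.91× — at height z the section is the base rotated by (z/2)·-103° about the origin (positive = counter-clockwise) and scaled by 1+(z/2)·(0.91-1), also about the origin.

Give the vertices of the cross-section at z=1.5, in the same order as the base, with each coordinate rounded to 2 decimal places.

Cross-section at z=1.5: (-3.04,0.75) (-4.44,-1.48) (2.44,-2.32) (5.16,-1.70) (4.30,0.02)

t = z/height = 1.5/2 = 0.75
s = 1 + (scale-1)·z/height = 1 + (0.91-1)·1.5/2 = 0.932500
θ = twist·z/height = -103°·1.5/2 = -77.2500° = -1.348267 rad
cos θ = 0.220697, sin θ = -0.975342 (intermediates below are computed at full precision and shown rounded to 5 d.p.)
v1: (-1.5,-3) → rotate → (-3.25707,0.80092) → ×s → (-3.03722,0.74686) → (-3.04,0.75)
v2: (0.5,-5) → rotate → (-4.76636,-1.59116) → ×s → (-4.44463,-1.48376) → (-4.44,-1.48)
v3: (3,2) → rotate → (2.61278,-2.48463) → ×s → (2.43641,-2.31692) → (2.44,-2.32)
v4: (3,5) → rotate → (5.53880,-1.82254) → ×s → (5.16493,-1.69952) → (5.16,-1.70)
v5: (1,4.5) → rotate → (4.60974,0.01780) → ×s → (4.29858,0.01659) → (4.30,0.02)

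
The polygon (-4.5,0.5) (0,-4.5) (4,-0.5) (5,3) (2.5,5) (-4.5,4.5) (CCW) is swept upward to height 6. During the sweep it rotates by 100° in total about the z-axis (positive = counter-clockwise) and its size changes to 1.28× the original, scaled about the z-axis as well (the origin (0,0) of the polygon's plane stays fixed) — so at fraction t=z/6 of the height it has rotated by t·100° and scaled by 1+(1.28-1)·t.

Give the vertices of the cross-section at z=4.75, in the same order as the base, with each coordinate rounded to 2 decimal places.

Cross-section at z=4.75: (-1.63,-5.28) (5.40,-1.03) (1.52,4.68) (-2.45,6.69) (-5.43,4.15) (-6.43,-4.37)

t = z/height = 4.75/6 = 0.791667
s = 1 + (scale-1)·z/height = 1 + (1.28-1)·4.75/6 = 1.221667
θ = twist·z/height = 100°·4.75/6 = 79.1667° = 1.381719 rad
cos θ = 0.187953, sin θ = 0.982178 (intermediates below are computed at full precision and shown rounded to 5 d.p.)
v1: (-4.5,0.5) → rotate → (-1.33688,-4.32582) → ×s → (-1.63322,-5.28472) → (-1.63,-5.28)
v2: (0,-4.5) → rotate → (4.41980,-0.84579) → ×s → (5.39952,-1.03327) → (5.40,-1.03)
v3: (4,-0.5) → rotate → (1.24290,3.83474) → ×s → (1.51841,4.68477) → (1.52,4.68)
v4: (5,3) → rotate → (-2.00677,5.47475) → ×s → (-2.45160,6.68832) → (-2.45,6.69)
v5: (2.5,5) → rotate → (-4.44101,3.39521) → ×s → (-5.42543,4.14781) → (-5.43,4.15)
v6: (-4.5,4.5) → rotate → (-5.26559,-3.57401) → ×s → (-6.43279,-4.36625) → (-6.43,-4.37)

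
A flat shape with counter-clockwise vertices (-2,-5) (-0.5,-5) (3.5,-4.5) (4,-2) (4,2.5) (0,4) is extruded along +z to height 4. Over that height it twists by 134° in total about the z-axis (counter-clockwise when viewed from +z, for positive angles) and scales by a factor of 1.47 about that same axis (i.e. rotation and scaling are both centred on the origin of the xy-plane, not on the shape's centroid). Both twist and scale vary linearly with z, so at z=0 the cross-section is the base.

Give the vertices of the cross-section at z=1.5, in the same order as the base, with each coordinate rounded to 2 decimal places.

Cross-section at z=1.5: (3.02,-5.57) (4.15,-4.21) (6.70,-0.22) (4.82,2.11) (0.75,5.50) (-3.62,3.01)

t = z/height = 1.5/4 = 0.375
s = 1 + (scale-1)·z/height = 1 + (1.47-1)·1.5/4 = 1.176250
θ = twist·z/height = 134°·1.5/4 = 50.2500° = 0.877028 rad
cos θ = 0.639439, sin θ = 0.768842 (intermediates below are computed at full precision and shown rounded to 5 d.p.)
v1: (-2,-5) → rotate → (2.56533,-4.73488) → ×s → (3.01747,-5.56940) → (3.02,-5.57)
v2: (-0.5,-5) → rotate → (3.52449,-3.58162) → ×s → (4.14568,-4.21288) → (4.15,-4.21)
v3: (3.5,-4.5) → rotate → (5.69782,-0.18653) → ×s → (6.70207,-0.21940) → (6.70,-0.22)
v4: (4,-2) → rotate → (4.09544,1.79649) → ×s → (4.81726,2.11312) → (4.82,2.11)
v5: (4,2.5) → rotate → (0.63565,4.67396) → ×s → (0.74768,5.49775) → (0.75,5.50)
v6: (0,4) → rotate → (-3.07537,2.55776) → ×s → (-3.61740,3.00856) → (-3.62,3.01)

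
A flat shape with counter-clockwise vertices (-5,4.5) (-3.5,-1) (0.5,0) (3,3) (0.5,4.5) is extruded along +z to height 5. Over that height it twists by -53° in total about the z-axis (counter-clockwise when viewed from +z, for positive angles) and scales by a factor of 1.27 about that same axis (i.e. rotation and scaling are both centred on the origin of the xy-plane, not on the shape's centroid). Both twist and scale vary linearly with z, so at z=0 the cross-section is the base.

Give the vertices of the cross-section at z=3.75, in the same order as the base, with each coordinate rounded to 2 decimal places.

t = z/height = 3.75/5 = 0.75
s = 1 + (scale-1)·z/height = 1 + (1.27-1)·3.75/5 = 1.202500
θ = twist·z/height = -53°·3.75/5 = -39.7500° = -0.693768 rad
cos θ = 0.768842, sin θ = -0.639439 (intermediates below are computed at full precision and shown rounded to 5 d.p.)
v1: (-5,4.5) → rotate → (-0.96673,6.65698) → ×s → (-1.16250,8.00502) → (-1.16,8.01)
v2: (-3.5,-1) → rotate → (-3.33039,1.46919) → ×s → (-4.00479,1.76671) → (-4.00,1.77)
v3: (0.5,0) → rotate → (0.38442,-0.31972) → ×s → (0.46227,-0.38446) → (0.46,-0.38)
v4: (3,3) → rotate → (4.22484,0.38821) → ×s → (5.08037,0.46682) → (5.08,0.47)
v5: (0.5,4.5) → rotate → (3.26190,3.14007) → ×s → (3.92243,3.77593) → (3.92,3.78)

Cross-section at z=3.75: (-1.16,8.01) (-4.00,1.77) (0.46,-0.38) (5.08,0.47) (3.92,3.78)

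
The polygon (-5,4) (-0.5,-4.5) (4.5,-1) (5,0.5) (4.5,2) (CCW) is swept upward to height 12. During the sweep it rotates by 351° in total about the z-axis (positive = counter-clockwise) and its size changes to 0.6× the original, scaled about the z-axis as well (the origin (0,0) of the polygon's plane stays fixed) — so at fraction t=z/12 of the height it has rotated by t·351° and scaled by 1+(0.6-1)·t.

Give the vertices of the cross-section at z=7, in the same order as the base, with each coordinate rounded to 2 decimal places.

t = z/height = 7/12 = 0.583333
s = 1 + (scale-1)·z/height = 1 + (0.6-1)·7/12 = 0.766667
θ = twist·z/height = 351°·7/12 = 204.7500° = 3.573562 rad
cos θ = -0.908143, sin θ = -0.418660 (intermediates below are computed at full precision and shown rounded to 5 d.p.)
v1: (-5,4) → rotate → (6.21535,-1.53927) → ×s → (4.76511,-1.18011) → (4.77,-1.18)
v2: (-0.5,-4.5) → rotate → (-1.42990,4.29597) → ×s → (-1.09625,3.29358) → (-1.10,3.29)
v3: (4.5,-1) → rotate → (-4.50530,-0.97583) → ×s → (-3.45407,-0.74813) → (-3.45,-0.75)
v4: (5,0.5) → rotate → (-4.33139,-2.54737) → ×s → (-3.32073,-1.95298) → (-3.32,-1.95)
v5: (4.5,2) → rotate → (-3.24932,-3.70026) → ×s → (-2.49115,-2.83686) → (-2.49,-2.84)

Cross-section at z=7: (4.77,-1.18) (-1.10,3.29) (-3.45,-0.75) (-3.32,-1.95) (-2.49,-2.84)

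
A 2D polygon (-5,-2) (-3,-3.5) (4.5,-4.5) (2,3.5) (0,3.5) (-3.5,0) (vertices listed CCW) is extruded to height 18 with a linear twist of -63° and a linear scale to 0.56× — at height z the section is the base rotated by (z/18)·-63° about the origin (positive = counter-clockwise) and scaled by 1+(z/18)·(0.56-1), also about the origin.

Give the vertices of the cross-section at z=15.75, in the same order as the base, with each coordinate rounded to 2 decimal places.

Cross-section at z=15.75: (-2.77,1.82) (-2.82,0.28) (-0.69,-3.85) (2.47,0.22) (1.77,1.23) (-1.23,1.77)

t = z/height = 15.75/18 = 0.875
s = 1 + (scale-1)·z/height = 1 + (0.56-1)·15.75/18 = 0.615000
θ = twist·z/height = -63°·15.75/18 = -55.1250° = -0.962113 rad
cos θ = 0.571788, sin θ = -0.820401 (intermediates below are computed at full precision and shown rounded to 5 d.p.)
v1: (-5,-2) → rotate → (-4.49974,2.95843) → ×s → (-2.76734,1.81944) → (-2.77,1.82)
v2: (-3,-3.5) → rotate → (-4.58677,0.45995) → ×s → (-2.82086,0.28287) → (-2.82,0.28)
v3: (4.5,-4.5) → rotate → (-1.11876,-6.26485) → ×s → (-0.68804,-3.85288) → (-0.69,-3.85)
v4: (2,3.5) → rotate → (4.01498,0.36045) → ×s → (2.46921,0.22168) → (2.47,0.22)
v5: (0,3.5) → rotate → (2.87141,2.00126) → ×s → (1.76591,1.23077) → (1.77,1.23)
v6: (-3.5,0) → rotate → (-2.00126,2.87141) → ×s → (-1.23077,1.76591) → (-1.23,1.77)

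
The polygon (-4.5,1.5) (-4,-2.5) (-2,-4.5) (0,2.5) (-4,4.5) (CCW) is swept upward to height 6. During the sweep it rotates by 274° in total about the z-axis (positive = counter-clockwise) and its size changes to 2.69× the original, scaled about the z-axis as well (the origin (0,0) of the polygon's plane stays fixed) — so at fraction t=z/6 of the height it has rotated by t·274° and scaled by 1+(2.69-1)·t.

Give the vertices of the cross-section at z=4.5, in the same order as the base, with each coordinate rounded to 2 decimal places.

t = z/height = 4.5/6 = 0.75
s = 1 + (scale-1)·z/height = 1 + (2.69-1)·4.5/6 = 2.267500
θ = twist·z/height = 274°·4.5/6 = 205.5000° = 3.586652 rad
cos θ = -0.902585, sin θ = -0.430511 (intermediates below are computed at full precision and shown rounded to 5 d.p.)
v1: (-4.5,1.5) → rotate → (4.70740,0.58342) → ×s → (10.67403,1.32291) → (10.67,1.32)
v2: (-4,-2.5) → rotate → (2.53406,3.97851) → ×s → (5.74599,9.02127) → (5.75,9.02)
v3: (-2,-4.5) → rotate → (-0.13213,4.92266) → ×s → (-0.29960,11.16212) → (-0.30,11.16)
v4: (0,2.5) → rotate → (1.07628,-2.25646) → ×s → (2.44046,-5.11653) → (2.44,-5.12)
v5: (-4,4.5) → rotate → (5.54764,-2.33959) → ×s → (12.57928,-5.30502) → (12.58,-5.31)

Cross-section at z=4.5: (10.67,1.32) (5.75,9.02) (-0.30,11.16) (2.44,-5.12) (12.58,-5.31)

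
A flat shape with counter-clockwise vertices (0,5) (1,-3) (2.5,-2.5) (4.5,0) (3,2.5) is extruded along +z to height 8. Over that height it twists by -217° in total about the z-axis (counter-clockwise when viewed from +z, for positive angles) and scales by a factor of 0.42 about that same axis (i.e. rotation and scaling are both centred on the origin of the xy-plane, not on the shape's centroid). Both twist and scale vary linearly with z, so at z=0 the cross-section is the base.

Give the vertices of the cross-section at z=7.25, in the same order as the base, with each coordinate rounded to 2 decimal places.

Cross-section at z=7.25: (-0.68,-2.27) (-0.05,1.50) (-0.80,1.48) (-2.05,0.61) (-1.70,-0.73)

t = z/height = 7.25/8 = 0.90625
s = 1 + (scale-1)·z/height = 1 + (0.42-1)·7.25/8 = 0.474375
θ = twist·z/height = -217°·7.25/8 = -196.6563° = -3.432299 rad
cos θ = -0.958042, sin θ = 0.286629 (intermediates below are computed at full precision and shown rounded to 5 d.p.)
v1: (0,5) → rotate → (-1.43315,-4.79021) → ×s → (-0.67985,-2.27236) → (-0.68,-2.27)
v2: (1,-3) → rotate → (-0.09815,3.16075) → ×s → (-0.04656,1.49938) → (-0.05,1.50)
v3: (2.5,-2.5) → rotate → (-1.67853,3.11168) → ×s → (-0.79625,1.47610) → (-0.80,1.48)
v4: (4.5,0) → rotate → (-4.31119,1.28983) → ×s → (-2.04512,0.61186) → (-2.05,0.61)
v5: (3,2.5) → rotate → (-3.59070,-1.53522) → ×s → (-1.70334,-0.72827) → (-1.70,-0.73)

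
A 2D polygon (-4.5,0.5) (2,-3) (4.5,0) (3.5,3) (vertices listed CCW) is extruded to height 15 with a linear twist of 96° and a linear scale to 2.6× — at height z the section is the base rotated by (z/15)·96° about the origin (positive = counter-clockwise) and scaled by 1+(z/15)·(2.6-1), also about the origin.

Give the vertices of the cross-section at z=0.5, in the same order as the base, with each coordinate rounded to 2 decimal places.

Cross-section at z=0.5: (-4.76,0.26) (2.28,-3.04) (4.73,0.26) (3.50,3.36)

t = z/height = 0.5/15 = 0.0333333
s = 1 + (scale-1)·z/height = 1 + (2.6-1)·0.5/15 = 1.053333
θ = twist·z/height = 96°·0.5/15 = 3.2000° = 0.055851 rad
cos θ = 0.998441, sin θ = 0.055822 (intermediates below are computed at full precision and shown rounded to 5 d.p.)
v1: (-4.5,0.5) → rotate → (-4.52089,0.24802) → ×s → (-4.76201,0.26125) → (-4.76,0.26)
v2: (2,-3) → rotate → (2.16435,-2.88368) → ×s → (2.27978,-3.03748) → (2.28,-3.04)
v3: (4.5,0) → rotate → (4.49298,0.25120) → ×s → (4.73261,0.26459) → (4.73,0.26)
v4: (3.5,3) → rotate → (3.32708,3.19070) → ×s → (3.50452,3.36087) → (3.50,3.36)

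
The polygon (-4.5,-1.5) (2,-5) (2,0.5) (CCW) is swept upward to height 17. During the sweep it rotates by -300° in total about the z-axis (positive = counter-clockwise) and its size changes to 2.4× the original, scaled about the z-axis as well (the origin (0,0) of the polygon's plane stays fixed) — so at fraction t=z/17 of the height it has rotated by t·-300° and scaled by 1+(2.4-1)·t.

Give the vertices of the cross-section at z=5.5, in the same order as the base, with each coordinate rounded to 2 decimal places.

Cross-section at z=5.5: (-1.36,6.76) (-7.57,-1.99) (0.36,-2.97)

t = z/height = 5.5/17 = 0.323529
s = 1 + (scale-1)·z/height = 1 + (2.4-1)·5.5/17 = 1.452941
θ = twist·z/height = -300°·5.5/17 = -97.0588° = -1.693996 rad
cos θ = -0.122888, sin θ = -0.992421 (intermediates below are computed at full precision and shown rounded to 5 d.p.)
v1: (-4.5,-1.5) → rotate → (-0.93563,4.65022) → ×s → (-1.35942,6.75650) → (-1.36,6.76)
v2: (2,-5) → rotate → (-5.20788,-1.37040) → ×s → (-7.56674,-1.99111) → (-7.57,-1.99)
v3: (2,0.5) → rotate → (0.25043,-2.04629) → ×s → (0.36387,-2.97313) → (0.36,-2.97)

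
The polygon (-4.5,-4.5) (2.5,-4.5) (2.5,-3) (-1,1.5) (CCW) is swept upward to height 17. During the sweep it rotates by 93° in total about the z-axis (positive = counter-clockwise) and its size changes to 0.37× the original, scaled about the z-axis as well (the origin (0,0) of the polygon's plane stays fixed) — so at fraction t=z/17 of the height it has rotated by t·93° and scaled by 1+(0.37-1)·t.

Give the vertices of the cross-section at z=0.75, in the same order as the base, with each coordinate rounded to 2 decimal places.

Cross-section at z=0.75: (-4.05,-4.68) (2.74,-4.19) (2.63,-2.74) (-1.07,1.39)

t = z/height = 0.75/17 = 0.0441176
s = 1 + (scale-1)·z/height = 1 + (0.37-1)·0.75/17 = 0.972206
θ = twist·z/height = 93°·0.75/17 = 4.1029° = 0.071610 rad
cos θ = 0.997437, sin θ = 0.071549 (intermediates below are computed at full precision and shown rounded to 5 d.p.)
v1: (-4.5,-4.5) → rotate → (-4.16650,-4.81044) → ×s → (-4.05069,-4.67673) → (-4.05,-4.68)
v2: (2.5,-4.5) → rotate → (2.81556,-4.30960) → ×s → (2.73731,-4.18981) → (2.74,-4.19)
v3: (2.5,-3) → rotate → (2.70824,-2.81344) → ×s → (2.63297,-2.73524) → (2.63,-2.74)
v4: (-1,1.5) → rotate → (-1.10476,1.42461) → ×s → (-1.07405,1.38501) → (-1.07,1.39)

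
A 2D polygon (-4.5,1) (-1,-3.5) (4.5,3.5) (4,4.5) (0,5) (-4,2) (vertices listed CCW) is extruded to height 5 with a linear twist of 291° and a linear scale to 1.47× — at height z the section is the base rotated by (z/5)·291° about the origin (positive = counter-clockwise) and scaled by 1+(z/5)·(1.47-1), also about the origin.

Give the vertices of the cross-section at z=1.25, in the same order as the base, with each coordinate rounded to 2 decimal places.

t = z/height = 1.25/5 = 0.25
s = 1 + (scale-1)·z/height = 1 + (1.47-1)·1.25/5 = 1.117500
θ = twist·z/height = 291°·1.25/5 = 72.7500° = 1.269727 rad
cos θ = 0.296542, sin θ = 0.955020 (intermediates below are computed at full precision and shown rounded to 5 d.p.)
v1: (-4.5,1) → rotate → (-2.28946,-4.00105) → ×s → (-2.55847,-4.47117) → (-2.56,-4.47)
v2: (-1,-3.5) → rotate → (3.04603,-1.99292) → ×s → (3.40394,-2.22708) → (3.40,-2.23)
v3: (4.5,3.5) → rotate → (-2.00813,5.33549) → ×s → (-2.24409,5.96240) → (-2.24,5.96)
v4: (4,4.5) → rotate → (-3.11142,5.15452) → ×s → (-3.47702,5.76017) → (-3.48,5.76)
v5: (0,5) → rotate → (-4.77510,1.48271) → ×s → (-5.33617,1.65693) → (-5.34,1.66)
v6: (-4,2) → rotate → (-3.09621,-3.22700) → ×s → (-3.46001,-3.60617) → (-3.46,-3.61)

Cross-section at z=1.25: (-2.56,-4.47) (3.40,-2.23) (-2.24,5.96) (-3.48,5.76) (-5.34,1.66) (-3.46,-3.61)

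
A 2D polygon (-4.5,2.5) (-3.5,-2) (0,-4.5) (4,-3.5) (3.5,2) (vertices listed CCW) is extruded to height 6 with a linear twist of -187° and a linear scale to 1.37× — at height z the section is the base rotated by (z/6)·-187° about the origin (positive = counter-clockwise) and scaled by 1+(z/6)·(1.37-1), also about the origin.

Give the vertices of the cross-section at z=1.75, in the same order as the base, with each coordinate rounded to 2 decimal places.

Cross-section at z=1.75: (-0.64,5.67) (-4.05,1.87) (-4.06,-2.89) (-0.59,-5.86) (4.05,-1.87)

t = z/height = 1.75/6 = 0.291667
s = 1 + (scale-1)·z/height = 1 + (1.37-1)·1.75/6 = 1.107917
θ = twist·z/height = -187°·1.75/6 = -54.5417° = -0.951932 rad
cos θ = 0.580111, sin θ = -0.814538 (intermediates below are computed at full precision and shown rounded to 5 d.p.)
v1: (-4.5,2.5) → rotate → (-0.57415,5.11570) → ×s → (-0.63612,5.66776) → (-0.64,5.67)
v2: (-3.5,-2) → rotate → (-3.65946,1.69066) → ×s → (-4.05438,1.87311) → (-4.05,1.87)
v3: (0,-4.5) → rotate → (-3.66542,-2.61050) → ×s → (-4.06098,-2.89221) → (-4.06,-2.89)
v4: (4,-3.5) → rotate → (-0.53044,-5.28854) → ×s → (-0.58768,-5.85926) → (-0.59,-5.86)
v5: (3.5,2) → rotate → (3.65946,-1.69066) → ×s → (4.05438,-1.87311) → (4.05,-1.87)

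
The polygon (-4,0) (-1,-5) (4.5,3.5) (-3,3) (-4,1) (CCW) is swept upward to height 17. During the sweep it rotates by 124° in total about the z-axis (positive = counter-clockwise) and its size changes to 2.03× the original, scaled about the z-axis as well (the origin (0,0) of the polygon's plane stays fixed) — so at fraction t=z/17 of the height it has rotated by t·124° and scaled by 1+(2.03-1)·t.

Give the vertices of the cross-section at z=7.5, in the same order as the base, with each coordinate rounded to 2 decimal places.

t = z/height = 7.5/17 = 0.441176
s = 1 + (scale-1)·z/height = 1 + (2.03-1)·7.5/17 = 1.454412
θ = twist·z/height = 124°·7.5/17 = 54.7059° = 0.954798 rad
cos θ = 0.577774, sin θ = 0.816197 (intermediates below are computed at full precision and shown rounded to 5 d.p.)
v1: (-4,0) → rotate → (-2.31110,-3.26479) → ×s → (-3.36128,-4.74835) → (-3.36,-4.75)
v2: (-1,-5) → rotate → (3.50321,-3.70507) → ×s → (5.09511,-5.38869) → (5.10,-5.39)
v3: (4.5,3.5) → rotate → (-0.25671,5.69509) → ×s → (-0.37336,8.28301) → (-0.37,8.28)
v4: (-3,3) → rotate → (-4.18191,-0.71527) → ×s → (-6.08222,-1.04030) → (-6.08,-1.04)
v5: (-4,1) → rotate → (-3.12729,-2.68701) → ×s → (-4.54837,-3.90802) → (-4.55,-3.91)

Cross-section at z=7.5: (-3.36,-4.75) (5.10,-5.39) (-0.37,8.28) (-6.08,-1.04) (-4.55,-3.91)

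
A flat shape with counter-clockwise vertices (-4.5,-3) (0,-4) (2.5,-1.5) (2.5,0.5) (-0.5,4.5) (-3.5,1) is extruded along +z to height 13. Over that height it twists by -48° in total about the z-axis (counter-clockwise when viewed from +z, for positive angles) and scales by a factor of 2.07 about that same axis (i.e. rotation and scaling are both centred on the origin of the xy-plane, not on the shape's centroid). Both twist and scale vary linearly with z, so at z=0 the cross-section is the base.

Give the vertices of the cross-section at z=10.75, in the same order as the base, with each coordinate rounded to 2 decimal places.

Cross-section at z=10.75: (-10.14,1.07) (-4.82,-5.80) (1.82,-5.18) (4.23,-2.28) (4.69,7.13) (-3.87,5.66)

t = z/height = 10.75/13 = 0.826923
s = 1 + (scale-1)·z/height = 1 + (2.07-1)·10.75/13 = 1.884808
θ = twist·z/height = -48°·10.75/13 = -39.6923° = -0.692761 rad
cos θ = 0.769485, sin θ = -0.638665 (intermediates below are computed at full precision and shown rounded to 5 d.p.)
v1: (-4.5,-3) → rotate → (-5.37868,0.56553) → ×s → (-10.13777,1.06592) → (-10.14,1.07)
v2: (0,-4) → rotate → (-2.55466,-3.07794) → ×s → (-4.81504,-5.80133) → (-4.82,-5.80)
v3: (2.5,-1.5) → rotate → (0.96572,-2.75089) → ×s → (1.82019,-5.18490) → (1.82,-5.18)
v4: (2.5,0.5) → rotate → (2.24305,-1.21192) → ×s → (4.22771,-2.28423) → (4.23,-2.28)
v5: (-0.5,4.5) → rotate → (2.48925,3.78202) → ×s → (4.69175,7.12837) → (4.69,7.13)
v6: (-3.5,1) → rotate → (-2.05453,3.00481) → ×s → (-3.87240,5.66349) → (-3.87,5.66)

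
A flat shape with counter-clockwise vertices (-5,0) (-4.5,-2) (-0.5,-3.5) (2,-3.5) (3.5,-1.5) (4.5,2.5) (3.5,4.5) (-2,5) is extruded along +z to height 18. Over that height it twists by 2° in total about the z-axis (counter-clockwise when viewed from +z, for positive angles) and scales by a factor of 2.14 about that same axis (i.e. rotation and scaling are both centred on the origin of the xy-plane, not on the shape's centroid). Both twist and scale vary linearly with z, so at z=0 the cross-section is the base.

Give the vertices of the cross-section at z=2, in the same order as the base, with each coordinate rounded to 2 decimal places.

t = z/height = 2/18 = 0.111111
s = 1 + (scale-1)·z/height = 1 + (2.14-1)·2/18 = 1.126667
θ = twist·z/height = 2°·2/18 = 0.2222° = 0.003879 rad
cos θ = 0.999992, sin θ = 0.003878 (intermediates below are computed at full precision and shown rounded to 5 d.p.)
v1: (-5,0) → rotate → (-4.99996,-0.01939) → ×s → (-5.63329,-0.02185) → (-5.63,-0.02)
v2: (-4.5,-2) → rotate → (-4.49221,-2.01744) → ×s → (-5.06122,-2.27298) → (-5.06,-2.27)
v3: (-0.5,-3.5) → rotate → (-0.48642,-3.50191) → ×s → (-0.54803,-3.94549) → (-0.55,-3.95)
v4: (2,-3.5) → rotate → (2.01356,-3.49222) → ×s → (2.26861,-3.93456) → (2.27,-3.93)
v5: (3.5,-1.5) → rotate → (3.50579,-1.48641) → ×s → (3.94986,-1.67469) → (3.95,-1.67)
v6: (4.5,2.5) → rotate → (4.49027,2.51743) → ×s → (5.05904,2.83631) → (5.06,2.84)
v7: (3.5,4.5) → rotate → (3.48252,4.51354) → ×s → (3.92364,5.08526) → (3.92,5.09)
v8: (-2,5) → rotate → (-2.01938,4.99221) → ×s → (-2.27517,5.62455) → (-2.28,5.62)

Cross-section at z=2: (-5.63,-0.02) (-5.06,-2.27) (-0.55,-3.95) (2.27,-3.93) (3.95,-1.67) (5.06,2.84) (3.92,5.09) (-2.28,5.62)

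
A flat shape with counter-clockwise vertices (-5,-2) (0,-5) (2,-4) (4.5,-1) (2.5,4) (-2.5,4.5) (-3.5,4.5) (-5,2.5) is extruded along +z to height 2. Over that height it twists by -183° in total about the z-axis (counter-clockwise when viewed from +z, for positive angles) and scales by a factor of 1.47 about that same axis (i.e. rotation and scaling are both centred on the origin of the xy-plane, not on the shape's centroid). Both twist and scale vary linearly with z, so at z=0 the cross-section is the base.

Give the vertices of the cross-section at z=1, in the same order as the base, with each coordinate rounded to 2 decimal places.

t = z/height = 1/2 = 0.5
s = 1 + (scale-1)·z/height = 1 + (1.47-1)·1/2 = 1.235000
θ = twist·z/height = -183°·1/2 = -91.5000° = -1.596976 rad
cos θ = -0.026177, sin θ = -0.999657 (intermediates below are computed at full precision and shown rounded to 5 d.p.)
v1: (-5,-2) → rotate → (-1.86843,5.05064) → ×s → (-2.30751,6.23754) → (-2.31,6.24)
v2: (0,-5) → rotate → (-4.99829,0.13088) → ×s → (-6.17288,0.16164) → (-6.17,0.16)
v3: (2,-4) → rotate → (-4.05098,-1.89461) → ×s → (-5.00296,-2.33984) → (-5.00,-2.34)
v4: (4.5,-1) → rotate → (-1.11745,-4.47228) → ×s → (-1.38006,-5.52327) → (-1.38,-5.52)
v5: (2.5,4) → rotate → (3.93319,-2.60385) → ×s → (4.85749,-3.21576) → (4.86,-3.22)
v6: (-2.5,4.5) → rotate → (4.56390,2.38135) → ×s → (5.63642,2.94096) → (5.64,2.94)
v7: (-3.5,4.5) → rotate → (4.59008,3.38100) → ×s → (5.66875,4.17554) → (5.67,4.18)
v8: (-5,2.5) → rotate → (2.63003,4.93284) → ×s → (3.24808,6.09206) → (3.25,6.09)

Cross-section at z=1: (-2.31,6.24) (-6.17,0.16) (-5.00,-2.34) (-1.38,-5.52) (4.86,-3.22) (5.64,2.94) (5.67,4.18) (3.25,6.09)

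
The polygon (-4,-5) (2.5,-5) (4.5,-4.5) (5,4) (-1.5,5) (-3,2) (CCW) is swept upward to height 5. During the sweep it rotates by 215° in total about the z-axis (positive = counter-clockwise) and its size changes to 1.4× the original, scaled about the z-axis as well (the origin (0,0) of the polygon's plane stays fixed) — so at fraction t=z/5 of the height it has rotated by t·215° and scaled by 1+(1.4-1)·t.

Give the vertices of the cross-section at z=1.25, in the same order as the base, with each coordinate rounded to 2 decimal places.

t = z/height = 1.25/5 = 0.25
s = 1 + (scale-1)·z/height = 1 + (1.4-1)·1.25/5 = 1.100000
θ = twist·z/height = 215°·1.25/5 = 53.7500° = 0.938114 rad
cos θ = 0.591310, sin θ = 0.806445 (intermediates below are computed at full precision and shown rounded to 5 d.p.)
v1: (-4,-5) → rotate → (1.66698,-6.18233) → ×s → (1.83368,-6.80056) → (1.83,-6.80)
v2: (2.5,-5) → rotate → (5.51050,-0.94044) → ×s → (6.06155,-1.03448) → (6.06,-1.03)
v3: (4.5,-4.5) → rotate → (6.28989,0.96811) → ×s → (6.91888,1.06492) → (6.92,1.06)
v4: (5,4) → rotate → (-0.26923,6.39746) → ×s → (-0.29615,7.03721) → (-0.30,7.04)
v5: (-1.5,5) → rotate → (-4.91919,1.74688) → ×s → (-5.41111,1.92157) → (-5.41,1.92)
v6: (-3,2) → rotate → (-3.38682,-1.23671) → ×s → (-3.72550,-1.36039) → (-3.73,-1.36)

Cross-section at z=1.25: (1.83,-6.80) (6.06,-1.03) (6.92,1.06) (-0.30,7.04) (-5.41,1.92) (-3.73,-1.36)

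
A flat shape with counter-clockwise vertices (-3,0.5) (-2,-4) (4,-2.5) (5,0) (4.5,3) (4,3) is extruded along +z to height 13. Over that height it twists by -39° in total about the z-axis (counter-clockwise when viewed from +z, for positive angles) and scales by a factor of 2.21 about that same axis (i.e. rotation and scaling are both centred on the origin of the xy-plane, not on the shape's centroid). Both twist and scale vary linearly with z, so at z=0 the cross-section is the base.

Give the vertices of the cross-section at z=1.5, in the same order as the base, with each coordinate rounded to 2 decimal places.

Cross-section at z=1.5: (-3.36,0.84) (-2.63,-4.37) (4.32,-3.20) (5.68,-0.45) (5.38,3.01) (4.81,3.05)

t = z/height = 1.5/13 = 0.115385
s = 1 + (scale-1)·z/height = 1 + (2.21-1)·1.5/13 = 1.139615
θ = twist·z/height = -39°·1.5/13 = -4.5000° = -0.078540 rad
cos θ = 0.996917, sin θ = -0.078459 (intermediates below are computed at full precision and shown rounded to 5 d.p.)
v1: (-3,0.5) → rotate → (-2.95152,0.73384) → ×s → (-3.36360,0.83629) → (-3.36,0.84)
v2: (-2,-4) → rotate → (-2.30767,-3.83075) → ×s → (-2.62986,-4.36558) → (-2.63,-4.37)
v3: (4,-2.5) → rotate → (3.79152,-2.80613) → ×s → (4.32088,-3.19791) → (4.32,-3.20)
v4: (5,0) → rotate → (4.98459,-0.39230) → ×s → (5.68051,-0.44707) → (5.68,-0.45)
v5: (4.5,3) → rotate → (4.72151,2.63769) → ×s → (5.38070,3.00595) → (5.38,3.01)
v6: (4,3) → rotate → (4.22305,2.67692) → ×s → (4.81265,3.05065) → (4.81,3.05)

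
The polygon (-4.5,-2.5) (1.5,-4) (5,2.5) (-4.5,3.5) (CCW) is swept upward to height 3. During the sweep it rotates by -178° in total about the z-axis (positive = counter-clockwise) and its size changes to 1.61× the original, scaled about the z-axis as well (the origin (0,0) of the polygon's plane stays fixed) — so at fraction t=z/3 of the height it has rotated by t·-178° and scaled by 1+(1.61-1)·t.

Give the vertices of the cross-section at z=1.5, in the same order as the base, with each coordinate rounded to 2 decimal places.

t = z/height = 1.5/3 = 0.5
s = 1 + (scale-1)·z/height = 1 + (1.61-1)·1.5/3 = 1.305000
θ = twist·z/height = -178°·1.5/3 = -89.0000° = -1.553343 rad
cos θ = 0.017452, sin θ = -0.999848 (intermediates below are computed at full precision and shown rounded to 5 d.p.)
v1: (-4.5,-2.5) → rotate → (-2.57816,4.45568) → ×s → (-3.36449,5.81467) → (-3.36,5.81)
v2: (1.5,-4) → rotate → (-3.97321,-1.56958) → ×s → (-5.18504,-2.04830) → (-5.19,-2.05)
v3: (5,2.5) → rotate → (2.58688,-4.95561) → ×s → (3.37588,-6.46707) → (3.38,-6.47)
v4: (-4.5,3.5) → rotate → (3.42093,4.56040) → ×s → (4.46432,5.95132) → (4.46,5.95)

Cross-section at z=1.5: (-3.36,5.81) (-5.19,-2.05) (3.38,-6.47) (4.46,5.95)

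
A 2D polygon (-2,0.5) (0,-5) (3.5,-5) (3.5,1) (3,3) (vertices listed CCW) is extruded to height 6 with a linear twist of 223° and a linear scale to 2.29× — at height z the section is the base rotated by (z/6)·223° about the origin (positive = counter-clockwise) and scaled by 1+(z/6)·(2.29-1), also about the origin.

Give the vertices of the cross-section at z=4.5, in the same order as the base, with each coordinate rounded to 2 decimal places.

t = z/height = 4.5/6 = 0.75
s = 1 + (scale-1)·z/height = 1 + (2.29-1)·4.5/6 = 1.967500
θ = twist·z/height = 223°·4.5/6 = 167.2500° = 2.919063 rad
cos θ = -0.975342, sin θ = 0.220697 (intermediates below are computed at full precision and shown rounded to 5 d.p.)
v1: (-2,0.5) → rotate → (1.84034,-0.92907) → ×s → (3.62086,-1.82794) → (3.62,-1.83)
v2: (0,-5) → rotate → (1.10349,4.87671) → ×s → (2.17111,9.59493) → (2.17,9.59)
v3: (3.5,-5) → rotate → (-2.31021,5.64915) → ×s → (-4.54534,11.11471) → (-4.55,11.11)
v4: (3.5,1) → rotate → (-3.63440,-0.20290) → ×s → (-7.15067,-0.39921) → (-7.15,-0.40)
v5: (3,3) → rotate → (-3.58812,-2.26393) → ×s → (-7.05962,-4.45429) → (-7.06,-4.45)

Cross-section at z=4.5: (3.62,-1.83) (2.17,9.59) (-4.55,11.11) (-7.15,-0.40) (-7.06,-4.45)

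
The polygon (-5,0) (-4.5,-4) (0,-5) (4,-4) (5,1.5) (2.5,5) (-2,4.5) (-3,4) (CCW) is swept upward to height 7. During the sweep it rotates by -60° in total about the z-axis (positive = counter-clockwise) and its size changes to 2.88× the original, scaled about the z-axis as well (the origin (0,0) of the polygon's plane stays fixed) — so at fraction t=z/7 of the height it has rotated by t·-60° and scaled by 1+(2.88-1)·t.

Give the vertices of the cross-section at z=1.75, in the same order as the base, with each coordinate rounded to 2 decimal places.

Cross-section at z=1.75: (-7.10,1.90) (-7.91,-3.97) (-1.90,-7.10) (4.16,-7.20) (7.67,0.23) (5.45,6.15) (-1.13,7.15) (-2.74,6.82)

t = z/height = 1.75/7 = 0.25
s = 1 + (scale-1)·z/height = 1 + (2.88-1)·1.75/7 = 1.470000
θ = twist·z/height = -60°·1.75/7 = -15.0000° = -0.261799 rad
cos θ = 0.965926, sin θ = -0.258819 (intermediates below are computed at full precision and shown rounded to 5 d.p.)
v1: (-5,0) → rotate → (-4.82963,1.29410) → ×s → (-7.09955,1.90232) → (-7.10,1.90)
v2: (-4.5,-4) → rotate → (-5.38194,-2.69902) → ×s → (-7.91146,-3.96756) → (-7.91,-3.97)
v3: (0,-5) → rotate → (-1.29410,-4.82963) → ×s → (-1.90232,-7.09955) → (-1.90,-7.10)
v4: (4,-4) → rotate → (2.82843,-4.89898) → ×s → (4.15779,-7.20150) → (4.16,-7.20)
v5: (5,1.5) → rotate → (5.21786,0.15479) → ×s → (7.67025,0.22755) → (7.67,0.23)
v6: (2.5,5) → rotate → (3.70891,4.18258) → ×s → (5.45210,6.14839) → (5.45,6.15)
v7: (-2,4.5) → rotate → (-0.76717,4.86430) → ×s → (-1.12773,7.15053) → (-1.13,7.15)
v8: (-3,4) → rotate → (-1.86250,4.64016) → ×s → (-2.73788,6.82104) → (-2.74,6.82)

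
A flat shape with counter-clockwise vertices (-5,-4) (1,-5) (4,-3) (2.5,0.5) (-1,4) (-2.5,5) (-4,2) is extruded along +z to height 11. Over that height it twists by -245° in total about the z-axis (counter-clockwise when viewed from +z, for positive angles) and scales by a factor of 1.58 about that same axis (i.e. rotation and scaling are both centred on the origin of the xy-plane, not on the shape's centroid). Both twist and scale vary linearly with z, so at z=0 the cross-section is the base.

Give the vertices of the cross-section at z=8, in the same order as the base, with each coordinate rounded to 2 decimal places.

t = z/height = 8/11 = 0.727273
s = 1 + (scale-1)·z/height = 1 + (1.58-1)·8/11 = 1.421818
θ = twist·z/height = -245°·8/11 = -178.1818° = -3.109859 rad
cos θ = -0.999497, sin θ = -0.031728 (intermediates below are computed at full precision and shown rounded to 5 d.p.)
v1: (-5,-4) → rotate → (4.87057,4.15663) → ×s → (6.92507,5.90997) → (6.93,5.91)
v2: (1,-5) → rotate → (-1.15814,4.96575) → ×s → (-1.64666,7.06040) → (-1.65,7.06)
v3: (4,-3) → rotate → (-4.09317,2.87158) → ×s → (-5.81974,4.08286) → (-5.82,4.08)
v4: (2.5,0.5) → rotate → (-2.48288,-0.57907) → ×s → (-3.53020,-0.82333) → (-3.53,-0.82)
v5: (-1,4) → rotate → (1.12641,-3.96626) → ×s → (1.60155,-5.63930) → (1.60,-5.64)
v6: (-2.5,5) → rotate → (2.65738,-4.91816) → ×s → (3.77831,-6.99273) → (3.78,-6.99)
v7: (-4,2) → rotate → (4.06144,-1.87208) → ×s → (5.77463,-2.66176) → (5.77,-2.66)

Cross-section at z=8: (6.93,5.91) (-1.65,7.06) (-5.82,4.08) (-3.53,-0.82) (1.60,-5.64) (3.78,-6.99) (5.77,-2.66)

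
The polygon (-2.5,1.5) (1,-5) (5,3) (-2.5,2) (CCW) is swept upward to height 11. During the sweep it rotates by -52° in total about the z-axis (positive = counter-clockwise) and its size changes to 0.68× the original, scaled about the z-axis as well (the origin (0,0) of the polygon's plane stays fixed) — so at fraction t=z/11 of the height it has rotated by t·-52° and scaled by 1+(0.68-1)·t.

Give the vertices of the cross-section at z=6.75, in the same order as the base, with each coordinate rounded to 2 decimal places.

Cross-section at z=6.75: (-1.07,2.09) (-1.44,-3.84) (4.69,-0.08) (-0.86,2.43)

t = z/height = 6.75/11 = 0.613636
s = 1 + (scale-1)·z/height = 1 + (0.68-1)·6.75/11 = 0.803636
θ = twist·z/height = -52°·6.75/11 = -31.9091° = -0.556919 rad
cos θ = 0.848888, sin θ = -0.528573 (intermediates below are computed at full precision and shown rounded to 5 d.p.)
v1: (-2.5,1.5) → rotate → (-1.32936,2.59476) → ×s → (-1.06832,2.08525) → (-1.07,2.09)
v2: (1,-5) → rotate → (-1.79398,-4.77301) → ×s → (-1.44171,-3.83577) → (-1.44,-3.84)
v3: (5,3) → rotate → (5.83016,-0.09620) → ×s → (4.68533,-0.07731) → (4.69,-0.08)
v4: (-2.5,2) → rotate → (-1.06507,3.01921) → ×s → (-0.85593,2.42635) → (-0.86,2.43)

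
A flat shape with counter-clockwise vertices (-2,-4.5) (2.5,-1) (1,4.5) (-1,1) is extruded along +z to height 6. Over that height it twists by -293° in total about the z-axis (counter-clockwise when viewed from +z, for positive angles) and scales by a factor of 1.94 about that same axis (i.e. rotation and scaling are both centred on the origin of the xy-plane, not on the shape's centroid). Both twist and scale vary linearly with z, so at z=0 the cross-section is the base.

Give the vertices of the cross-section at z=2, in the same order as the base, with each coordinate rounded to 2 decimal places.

Cross-section at z=2: (-5.51,3.39) (-1.74,-3.08) (5.68,-2.09) (1.48,1.13)

t = z/height = 2/6 = 0.333333
s = 1 + (scale-1)·z/height = 1 + (1.94-1)·2/6 = 1.313333
θ = twist·z/height = -293°·2/6 = -97.6667° = -1.704605 rad
cos θ = -0.133410, sin θ = -0.991061 (intermediates below are computed at full precision and shown rounded to 5 d.p.)
v1: (-2,-4.5) → rotate → (-4.19296,2.58247) → ×s → (-5.50675,3.39164) → (-5.51,3.39)
v2: (2.5,-1) → rotate → (-1.32459,-2.34424) → ×s → (-1.73962,-3.07877) → (-1.74,-3.08)
v3: (1,4.5) → rotate → (4.32636,-1.59140) → ×s → (5.68196,-2.09004) → (5.68,-2.09)
v4: (-1,1) → rotate → (1.12447,0.85765) → ×s → (1.47680,1.12638) → (1.48,1.13)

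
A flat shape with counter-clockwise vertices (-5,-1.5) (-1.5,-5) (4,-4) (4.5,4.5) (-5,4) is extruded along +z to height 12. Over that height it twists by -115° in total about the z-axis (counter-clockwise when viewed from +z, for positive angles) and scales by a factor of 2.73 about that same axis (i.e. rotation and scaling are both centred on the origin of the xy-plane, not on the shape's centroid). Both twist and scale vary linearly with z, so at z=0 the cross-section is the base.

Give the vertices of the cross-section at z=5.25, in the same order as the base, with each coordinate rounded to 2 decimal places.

Cross-section at z=5.25: (-7.64,5.08) (-8.44,-3.58) (-0.92,-9.90) (11.13,-1.04) (-0.20,11.25)

t = z/height = 5.25/12 = 0.4375
s = 1 + (scale-1)·z/height = 1 + (2.73-1)·5.25/12 = 1.756875
θ = twist·z/height = -115°·5.25/12 = -50.3125° = -0.878119 rad
cos θ = 0.638600, sin θ = -0.769539 (intermediates below are computed at full precision and shown rounded to 5 d.p.)
v1: (-5,-1.5) → rotate → (-4.34731,2.88979) → ×s → (-7.63768,5.07701) → (-7.64,5.08)
v2: (-1.5,-5) → rotate → (-4.80559,-2.03869) → ×s → (-8.44283,-3.58173) → (-8.44,-3.58)
v3: (4,-4) → rotate → (-0.52376,-5.63256) → ×s → (-0.92017,-9.89570) → (-0.92,-9.90)
v4: (4.5,4.5) → rotate → (6.33662,-0.58923) → ×s → (11.13266,-1.03520) → (11.13,-1.04)
v5: (-5,4) → rotate → (-0.11484,6.40209) → ×s → (-0.20177,11.24768) → (-0.20,11.25)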